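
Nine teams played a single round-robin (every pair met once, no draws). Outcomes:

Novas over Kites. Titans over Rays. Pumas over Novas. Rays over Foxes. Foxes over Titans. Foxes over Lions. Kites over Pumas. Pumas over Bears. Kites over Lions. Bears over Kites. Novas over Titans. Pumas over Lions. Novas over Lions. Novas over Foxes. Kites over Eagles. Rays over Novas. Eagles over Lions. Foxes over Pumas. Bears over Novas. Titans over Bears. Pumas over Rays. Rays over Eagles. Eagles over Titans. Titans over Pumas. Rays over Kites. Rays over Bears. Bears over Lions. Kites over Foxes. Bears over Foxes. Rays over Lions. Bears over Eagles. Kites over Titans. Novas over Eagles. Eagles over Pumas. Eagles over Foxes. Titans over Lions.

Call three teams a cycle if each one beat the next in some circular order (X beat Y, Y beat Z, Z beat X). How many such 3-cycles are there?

18

Win totals: Eagles 4, Titans 4, Foxes 3, Novas 5, Kites 5, Pumas 4, Bears 5, Rays 6, Lions 0.
A team with w wins dominates both others in C(w,2) triples; summing gives 6 + 6 + 3 + 10 + 10 + 6 + 10 + 15 + 0 = 66 transitive triples.
Total triples C(9,3) = 84, so cyclic triples = 84 − 66 = 18.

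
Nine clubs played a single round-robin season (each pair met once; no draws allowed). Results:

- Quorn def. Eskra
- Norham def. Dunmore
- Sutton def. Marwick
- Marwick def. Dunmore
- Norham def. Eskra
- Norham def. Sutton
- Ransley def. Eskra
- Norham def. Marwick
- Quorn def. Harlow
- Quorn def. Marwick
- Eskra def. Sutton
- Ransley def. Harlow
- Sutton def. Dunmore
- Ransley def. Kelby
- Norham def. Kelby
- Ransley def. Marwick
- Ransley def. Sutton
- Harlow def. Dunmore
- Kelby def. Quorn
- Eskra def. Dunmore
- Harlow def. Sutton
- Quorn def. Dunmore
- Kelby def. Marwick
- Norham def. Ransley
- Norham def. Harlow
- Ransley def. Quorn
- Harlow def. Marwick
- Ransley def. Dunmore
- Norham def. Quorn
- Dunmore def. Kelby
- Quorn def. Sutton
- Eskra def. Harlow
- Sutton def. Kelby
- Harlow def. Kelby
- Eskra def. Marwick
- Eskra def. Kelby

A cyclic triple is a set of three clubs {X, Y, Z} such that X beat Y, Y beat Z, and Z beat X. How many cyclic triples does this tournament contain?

Win totals: Harlow 4, Dunmore 1, Sutton 3, Ransley 7, Eskra 5, Kelby 2, Norham 8, Quorn 5, Marwick 1.
A club with w wins dominates both others in C(w,2) triples; summing gives 6 + 0 + 3 + 21 + 10 + 1 + 28 + 10 + 0 = 79 transitive triples.
Total triples C(9,3) = 84, so cyclic triples = 84 − 79 = 5.

5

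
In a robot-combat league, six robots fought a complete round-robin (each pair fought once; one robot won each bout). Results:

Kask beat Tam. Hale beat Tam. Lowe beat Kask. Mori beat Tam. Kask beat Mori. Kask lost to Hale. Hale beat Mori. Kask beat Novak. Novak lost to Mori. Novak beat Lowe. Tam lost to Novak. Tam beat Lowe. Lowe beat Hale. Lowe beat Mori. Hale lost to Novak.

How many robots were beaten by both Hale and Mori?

1

Hale beat: Mori, Kask, Tam.
Mori beat: Novak, Tam.
Both beat: Tam — 1.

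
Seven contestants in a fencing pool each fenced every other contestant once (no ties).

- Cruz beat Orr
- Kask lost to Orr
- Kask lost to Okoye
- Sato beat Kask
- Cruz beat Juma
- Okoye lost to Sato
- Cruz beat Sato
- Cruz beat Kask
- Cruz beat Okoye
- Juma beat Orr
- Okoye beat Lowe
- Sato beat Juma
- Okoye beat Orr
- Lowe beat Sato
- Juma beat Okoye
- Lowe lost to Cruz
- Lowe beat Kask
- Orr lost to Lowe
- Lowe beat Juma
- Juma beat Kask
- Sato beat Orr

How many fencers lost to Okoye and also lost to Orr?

1

Okoye beat: Orr, Lowe, Kask.
Orr beat: Kask.
Both beat: Kask — 1.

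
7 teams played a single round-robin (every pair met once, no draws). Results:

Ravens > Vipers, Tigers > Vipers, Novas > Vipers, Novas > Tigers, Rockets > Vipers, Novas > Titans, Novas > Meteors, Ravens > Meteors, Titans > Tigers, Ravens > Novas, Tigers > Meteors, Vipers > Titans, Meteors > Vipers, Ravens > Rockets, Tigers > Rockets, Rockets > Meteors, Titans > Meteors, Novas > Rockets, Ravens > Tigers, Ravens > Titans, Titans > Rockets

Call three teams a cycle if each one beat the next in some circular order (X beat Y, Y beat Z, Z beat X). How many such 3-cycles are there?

3

Win totals: Novas 5, Titans 3, Rockets 2, Tigers 3, Meteors 1, Ravens 6, Vipers 1.
A team with w wins dominates both others in C(w,2) triples; summing gives 10 + 3 + 1 + 3 + 0 + 15 + 0 = 32 transitive triples.
Total triples C(7,3) = 35, so cyclic triples = 35 − 32 = 3.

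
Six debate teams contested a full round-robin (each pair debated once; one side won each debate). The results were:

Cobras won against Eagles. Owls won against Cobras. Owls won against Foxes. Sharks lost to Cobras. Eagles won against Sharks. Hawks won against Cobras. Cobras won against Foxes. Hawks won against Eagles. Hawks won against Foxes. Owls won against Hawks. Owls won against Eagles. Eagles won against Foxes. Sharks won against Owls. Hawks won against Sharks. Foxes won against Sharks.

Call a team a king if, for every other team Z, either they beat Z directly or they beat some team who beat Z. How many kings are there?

3

Foxes cannot reach Cobras, Hawks, Eagles in two steps.
Owls reaches everyone (king).
Sharks reaches everyone (king).
Cobras cannot reach Hawks in two steps.
Hawks reaches everyone (king).
Eagles cannot reach Cobras, Hawks in two steps.
Kings: Owls, Sharks, Hawks — 3.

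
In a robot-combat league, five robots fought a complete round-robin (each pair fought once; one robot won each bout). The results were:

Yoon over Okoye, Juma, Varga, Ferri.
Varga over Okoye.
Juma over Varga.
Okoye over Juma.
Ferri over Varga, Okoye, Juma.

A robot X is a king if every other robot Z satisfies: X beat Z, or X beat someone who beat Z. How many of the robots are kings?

Ferri cannot reach Yoon in two steps.
Juma cannot reach Ferri, Yoon in two steps.
Okoye cannot reach Ferri, Yoon in two steps.
Varga cannot reach Ferri, Yoon in two steps.
Yoon reaches everyone (king).
Kings: Yoon — 1.

1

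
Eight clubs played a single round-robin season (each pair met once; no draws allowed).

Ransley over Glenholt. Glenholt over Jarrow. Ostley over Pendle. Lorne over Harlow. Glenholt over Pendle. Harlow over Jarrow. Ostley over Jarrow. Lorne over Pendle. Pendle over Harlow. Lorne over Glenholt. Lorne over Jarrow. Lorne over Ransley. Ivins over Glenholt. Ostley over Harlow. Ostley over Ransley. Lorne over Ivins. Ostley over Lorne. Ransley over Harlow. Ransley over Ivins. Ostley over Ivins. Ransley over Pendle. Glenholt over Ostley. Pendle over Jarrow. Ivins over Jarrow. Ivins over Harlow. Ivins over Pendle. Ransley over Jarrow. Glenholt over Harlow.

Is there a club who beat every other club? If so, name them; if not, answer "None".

Highest win total is Ostley with 6 (out of 7 possible).
Ostley lost to Glenholt, so no club went undefeated.

None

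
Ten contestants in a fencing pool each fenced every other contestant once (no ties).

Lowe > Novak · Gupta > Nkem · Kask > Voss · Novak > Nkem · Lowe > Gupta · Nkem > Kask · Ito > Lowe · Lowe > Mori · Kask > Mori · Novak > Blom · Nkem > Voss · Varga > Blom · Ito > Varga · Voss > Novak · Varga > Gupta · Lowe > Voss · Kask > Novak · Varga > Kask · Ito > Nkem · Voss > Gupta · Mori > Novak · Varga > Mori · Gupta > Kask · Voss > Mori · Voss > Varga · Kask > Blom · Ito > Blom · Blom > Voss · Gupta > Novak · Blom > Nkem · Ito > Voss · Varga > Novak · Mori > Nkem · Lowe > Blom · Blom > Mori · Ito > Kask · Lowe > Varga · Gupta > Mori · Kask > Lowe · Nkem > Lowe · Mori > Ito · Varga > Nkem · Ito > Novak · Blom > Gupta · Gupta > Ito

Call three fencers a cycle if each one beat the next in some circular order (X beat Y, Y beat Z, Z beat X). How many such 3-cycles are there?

30

Win totals: Kask 5, Gupta 5, Lowe 6, Blom 4, Varga 6, Voss 4, Nkem 3, Novak 2, Ito 7, Mori 3.
A fencer with w wins dominates both others in C(w,2) triples; summing gives 10 + 10 + 15 + 6 + 15 + 6 + 3 + 1 + 21 + 3 = 90 transitive triples.
Total triples C(10,3) = 120, so cyclic triples = 120 − 90 = 30.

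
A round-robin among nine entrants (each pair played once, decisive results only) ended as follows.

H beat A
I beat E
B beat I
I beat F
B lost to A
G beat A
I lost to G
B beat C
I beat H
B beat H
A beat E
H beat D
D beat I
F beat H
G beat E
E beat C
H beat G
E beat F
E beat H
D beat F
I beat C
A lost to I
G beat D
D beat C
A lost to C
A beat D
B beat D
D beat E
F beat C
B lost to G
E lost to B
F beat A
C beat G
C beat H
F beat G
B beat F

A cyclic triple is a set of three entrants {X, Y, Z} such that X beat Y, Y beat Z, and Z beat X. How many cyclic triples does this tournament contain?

25

Win totals: A 3, B 6, C 3, D 4, E 3, F 4, G 5, H 3, I 5.
An entrant with w wins dominates both others in C(w,2) triples; summing gives 3 + 15 + 3 + 6 + 3 + 6 + 10 + 3 + 10 = 59 transitive triples.
Total triples C(9,3) = 84, so cyclic triples = 84 − 59 = 25.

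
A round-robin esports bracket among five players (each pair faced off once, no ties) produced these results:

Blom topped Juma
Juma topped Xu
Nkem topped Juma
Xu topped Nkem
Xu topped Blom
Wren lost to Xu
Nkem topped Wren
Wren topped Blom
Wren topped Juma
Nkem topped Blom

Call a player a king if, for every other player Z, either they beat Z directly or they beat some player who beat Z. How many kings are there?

Juma reaches everyone (king).
Nkem reaches everyone (king).
Xu reaches everyone (king).
Wren cannot reach Nkem in two steps.
Blom cannot reach Nkem, Wren in two steps.
Kings: Juma, Nkem, Xu — 3.

3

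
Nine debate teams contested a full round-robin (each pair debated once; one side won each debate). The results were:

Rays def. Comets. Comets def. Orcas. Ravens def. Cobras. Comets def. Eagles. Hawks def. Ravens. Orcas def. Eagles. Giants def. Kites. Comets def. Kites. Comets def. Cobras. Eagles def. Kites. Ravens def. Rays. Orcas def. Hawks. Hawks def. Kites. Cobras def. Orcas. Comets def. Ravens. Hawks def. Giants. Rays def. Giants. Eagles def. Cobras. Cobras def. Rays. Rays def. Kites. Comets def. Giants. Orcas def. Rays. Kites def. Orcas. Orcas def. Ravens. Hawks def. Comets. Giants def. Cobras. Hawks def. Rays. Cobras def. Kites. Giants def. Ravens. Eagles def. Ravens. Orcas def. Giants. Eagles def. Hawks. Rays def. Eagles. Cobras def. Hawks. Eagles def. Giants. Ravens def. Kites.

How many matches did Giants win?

3

Giants' results: beat Kites, Ravens, Cobras; lost to Comets, Rays, Orcas, Hawks, Eagles.
That is 3 wins.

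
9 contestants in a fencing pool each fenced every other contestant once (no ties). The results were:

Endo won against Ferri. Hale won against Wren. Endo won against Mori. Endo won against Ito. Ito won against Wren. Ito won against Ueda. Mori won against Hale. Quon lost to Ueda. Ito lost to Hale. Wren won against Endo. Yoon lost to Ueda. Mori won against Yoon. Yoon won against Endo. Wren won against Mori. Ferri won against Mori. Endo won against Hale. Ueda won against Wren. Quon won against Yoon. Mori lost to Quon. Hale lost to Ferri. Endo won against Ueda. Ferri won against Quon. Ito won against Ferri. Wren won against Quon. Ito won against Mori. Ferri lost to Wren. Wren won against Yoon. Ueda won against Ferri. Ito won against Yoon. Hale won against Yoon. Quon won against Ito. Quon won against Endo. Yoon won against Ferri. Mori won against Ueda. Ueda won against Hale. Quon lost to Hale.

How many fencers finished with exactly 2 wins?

1

Win totals: Quon 4, Hale 4, Endo 5, Yoon 2, Ueda 5, Mori 3, Ito 5, Wren 5, Ferri 3.
Exactly 2: Yoon — 1 fencer.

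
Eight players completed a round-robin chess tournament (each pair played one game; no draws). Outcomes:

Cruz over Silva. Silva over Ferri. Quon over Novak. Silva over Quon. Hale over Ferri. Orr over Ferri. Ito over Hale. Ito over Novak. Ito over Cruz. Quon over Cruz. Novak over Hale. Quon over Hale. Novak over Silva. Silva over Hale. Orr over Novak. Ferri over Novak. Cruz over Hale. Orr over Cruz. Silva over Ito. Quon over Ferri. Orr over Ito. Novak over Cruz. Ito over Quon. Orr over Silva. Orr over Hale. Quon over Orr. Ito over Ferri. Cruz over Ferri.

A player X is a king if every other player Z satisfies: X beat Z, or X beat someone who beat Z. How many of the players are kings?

Hale cannot reach Ito, Cruz, Quon, Orr, Silva in two steps.
Ito reaches everyone (king).
Cruz cannot reach Orr in two steps.
Novak cannot reach Orr in two steps.
Ferri cannot reach Ito, Quon, Orr in two steps.
Quon reaches everyone (king).
Orr reaches everyone (king).
Silva reaches everyone (king).
Kings: Ito, Quon, Orr, Silva — 4.

4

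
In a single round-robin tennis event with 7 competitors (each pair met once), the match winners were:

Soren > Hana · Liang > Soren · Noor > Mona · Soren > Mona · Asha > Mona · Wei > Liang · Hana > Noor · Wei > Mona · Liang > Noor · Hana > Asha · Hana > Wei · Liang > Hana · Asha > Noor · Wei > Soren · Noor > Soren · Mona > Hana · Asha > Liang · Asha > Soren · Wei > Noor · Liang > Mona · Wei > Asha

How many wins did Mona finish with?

Mona's results: beat Hana; lost to Noor, Soren, Wei, Asha, Liang.
That is 1 win.

1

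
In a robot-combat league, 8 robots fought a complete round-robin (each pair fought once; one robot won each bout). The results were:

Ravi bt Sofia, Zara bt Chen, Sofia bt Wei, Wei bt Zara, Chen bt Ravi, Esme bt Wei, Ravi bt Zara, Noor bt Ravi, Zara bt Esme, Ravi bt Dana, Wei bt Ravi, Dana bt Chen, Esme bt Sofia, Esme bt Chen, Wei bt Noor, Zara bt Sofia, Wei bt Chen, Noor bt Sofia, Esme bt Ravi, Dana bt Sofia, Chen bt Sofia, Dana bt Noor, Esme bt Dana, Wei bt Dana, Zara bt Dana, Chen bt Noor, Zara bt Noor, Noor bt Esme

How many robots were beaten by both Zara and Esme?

3

Zara beat: Noor, Sofia, Dana, Esme, Chen.
Esme beat: Ravi, Sofia, Wei, Dana, Chen.
Both beat: Sofia, Dana, Chen — 3.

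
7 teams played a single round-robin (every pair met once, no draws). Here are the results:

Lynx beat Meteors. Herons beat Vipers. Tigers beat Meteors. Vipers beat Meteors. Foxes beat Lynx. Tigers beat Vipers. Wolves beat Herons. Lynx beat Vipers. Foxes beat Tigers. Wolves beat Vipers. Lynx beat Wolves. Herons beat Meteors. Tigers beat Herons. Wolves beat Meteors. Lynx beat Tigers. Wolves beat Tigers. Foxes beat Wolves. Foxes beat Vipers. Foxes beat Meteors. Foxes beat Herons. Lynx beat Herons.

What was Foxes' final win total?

Foxes' results: beat Vipers, Wolves, Herons, Meteors, Tigers, Lynx; lost to no one.
That is 6 wins.

6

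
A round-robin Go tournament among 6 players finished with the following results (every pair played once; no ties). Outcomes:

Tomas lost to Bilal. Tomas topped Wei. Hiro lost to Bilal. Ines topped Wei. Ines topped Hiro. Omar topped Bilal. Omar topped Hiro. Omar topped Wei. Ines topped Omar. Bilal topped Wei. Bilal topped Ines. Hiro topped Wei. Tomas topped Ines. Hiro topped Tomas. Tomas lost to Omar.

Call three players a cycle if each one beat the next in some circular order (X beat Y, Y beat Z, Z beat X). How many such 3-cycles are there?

Win totals: Omar 4, Bilal 4, Tomas 2, Ines 3, Wei 0, Hiro 2.
A player with w wins dominates both others in C(w,2) triples; summing gives 6 + 6 + 1 + 3 + 0 + 1 = 17 transitive triples.
Total triples C(6,3) = 20, so cyclic triples = 20 − 17 = 3.

3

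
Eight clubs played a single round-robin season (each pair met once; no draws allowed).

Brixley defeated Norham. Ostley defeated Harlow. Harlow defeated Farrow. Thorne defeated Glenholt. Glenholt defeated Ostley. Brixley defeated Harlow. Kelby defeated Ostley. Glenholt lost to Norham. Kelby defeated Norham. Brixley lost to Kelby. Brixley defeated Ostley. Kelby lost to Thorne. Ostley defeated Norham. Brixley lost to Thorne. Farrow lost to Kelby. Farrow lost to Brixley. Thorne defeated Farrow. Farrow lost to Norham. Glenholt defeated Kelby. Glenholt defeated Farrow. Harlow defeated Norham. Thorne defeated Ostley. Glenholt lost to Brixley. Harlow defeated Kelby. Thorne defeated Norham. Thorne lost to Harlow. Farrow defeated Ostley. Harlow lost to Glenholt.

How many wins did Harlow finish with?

Harlow's results: beat Farrow, Norham, Thorne, Kelby; lost to Ostley, Glenholt, Brixley.
That is 4 wins.

4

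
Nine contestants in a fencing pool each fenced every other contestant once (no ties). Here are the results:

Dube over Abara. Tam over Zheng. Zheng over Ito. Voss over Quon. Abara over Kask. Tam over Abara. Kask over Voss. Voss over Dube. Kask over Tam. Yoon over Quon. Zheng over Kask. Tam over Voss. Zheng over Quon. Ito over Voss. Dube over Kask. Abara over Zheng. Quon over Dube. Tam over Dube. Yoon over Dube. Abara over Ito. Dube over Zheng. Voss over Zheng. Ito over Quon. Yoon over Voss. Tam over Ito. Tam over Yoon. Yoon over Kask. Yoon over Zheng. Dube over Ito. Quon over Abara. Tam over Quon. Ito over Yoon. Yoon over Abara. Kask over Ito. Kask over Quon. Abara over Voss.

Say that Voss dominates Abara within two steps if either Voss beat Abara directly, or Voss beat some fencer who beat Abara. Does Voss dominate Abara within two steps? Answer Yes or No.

Yes

Voss did not beat Abara directly.
Voss beat Dube, Quon, Zheng. Of those, Dube beat Abara.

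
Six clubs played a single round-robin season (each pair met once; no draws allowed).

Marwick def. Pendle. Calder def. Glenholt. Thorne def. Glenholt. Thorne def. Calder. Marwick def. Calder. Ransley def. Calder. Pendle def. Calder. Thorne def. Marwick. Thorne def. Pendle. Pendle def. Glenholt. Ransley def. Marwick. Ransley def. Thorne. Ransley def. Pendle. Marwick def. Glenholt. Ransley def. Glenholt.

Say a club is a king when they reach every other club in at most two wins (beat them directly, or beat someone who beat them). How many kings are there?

1

Ransley reaches everyone (king).
Pendle cannot reach Ransley, Marwick, Thorne in two steps.
Calder cannot reach Ransley, Pendle, Marwick, Thorne in two steps.
Marwick cannot reach Ransley, Thorne in two steps.
Glenholt cannot reach Ransley, Pendle, Calder, Marwick, Thorne in two steps.
Thorne cannot reach Ransley in two steps.
Kings: Ransley — 1.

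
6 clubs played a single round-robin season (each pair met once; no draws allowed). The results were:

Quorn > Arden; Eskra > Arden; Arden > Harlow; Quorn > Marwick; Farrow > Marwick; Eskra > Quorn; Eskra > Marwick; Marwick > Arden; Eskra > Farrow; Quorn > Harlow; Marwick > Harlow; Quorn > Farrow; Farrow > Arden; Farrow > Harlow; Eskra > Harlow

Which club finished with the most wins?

Win totals: Harlow 0, Marwick 2, Eskra 5, Arden 1, Quorn 4, Farrow 3.
Eskra leads with 5 wins (next highest: 4).

Eskra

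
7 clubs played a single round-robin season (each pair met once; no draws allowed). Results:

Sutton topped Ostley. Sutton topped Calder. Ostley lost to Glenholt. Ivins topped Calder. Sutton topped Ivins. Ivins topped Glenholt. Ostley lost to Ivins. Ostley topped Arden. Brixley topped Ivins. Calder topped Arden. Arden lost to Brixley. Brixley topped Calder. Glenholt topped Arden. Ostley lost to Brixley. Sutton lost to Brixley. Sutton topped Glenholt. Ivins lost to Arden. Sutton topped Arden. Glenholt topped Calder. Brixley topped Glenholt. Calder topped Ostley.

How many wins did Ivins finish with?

Ivins' results: beat Glenholt, Ostley, Calder; lost to Brixley, Arden, Sutton.
That is 3 wins.

3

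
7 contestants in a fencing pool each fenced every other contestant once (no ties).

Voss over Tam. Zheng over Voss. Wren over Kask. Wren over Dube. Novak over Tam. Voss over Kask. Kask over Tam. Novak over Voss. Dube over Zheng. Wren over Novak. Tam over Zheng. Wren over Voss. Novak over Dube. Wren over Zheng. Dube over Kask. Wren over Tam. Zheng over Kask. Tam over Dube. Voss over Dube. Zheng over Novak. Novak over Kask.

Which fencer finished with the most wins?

Wren

Win totals: Novak 4, Voss 3, Dube 2, Wren 6, Zheng 3, Kask 1, Tam 2.
Wren leads with 6 wins (next highest: 4).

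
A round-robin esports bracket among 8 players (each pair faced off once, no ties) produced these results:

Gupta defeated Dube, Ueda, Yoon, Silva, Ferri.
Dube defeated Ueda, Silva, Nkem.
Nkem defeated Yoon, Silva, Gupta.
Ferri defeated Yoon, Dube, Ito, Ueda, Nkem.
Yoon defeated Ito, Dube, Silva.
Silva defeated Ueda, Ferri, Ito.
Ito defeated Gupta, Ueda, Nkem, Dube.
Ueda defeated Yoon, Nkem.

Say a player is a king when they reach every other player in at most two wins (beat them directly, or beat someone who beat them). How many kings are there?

7

Ferri reaches everyone (king).
Ito reaches everyone (king).
Silva reaches everyone (king).
Ueda cannot reach Ferri in two steps.
Gupta reaches everyone (king).
Nkem reaches everyone (king).
Yoon reaches everyone (king).
Dube reaches everyone (king).
Kings: Ferri, Ito, Silva, Gupta, Nkem, Yoon, Dube — 7.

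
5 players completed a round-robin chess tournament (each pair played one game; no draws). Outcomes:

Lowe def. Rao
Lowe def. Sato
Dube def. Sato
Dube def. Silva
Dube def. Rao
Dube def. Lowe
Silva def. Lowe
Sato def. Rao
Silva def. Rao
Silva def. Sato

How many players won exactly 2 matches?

Win totals: Dube 4, Silva 3, Sato 1, Rao 0, Lowe 2.
Exactly 2: Lowe — 1 player.

1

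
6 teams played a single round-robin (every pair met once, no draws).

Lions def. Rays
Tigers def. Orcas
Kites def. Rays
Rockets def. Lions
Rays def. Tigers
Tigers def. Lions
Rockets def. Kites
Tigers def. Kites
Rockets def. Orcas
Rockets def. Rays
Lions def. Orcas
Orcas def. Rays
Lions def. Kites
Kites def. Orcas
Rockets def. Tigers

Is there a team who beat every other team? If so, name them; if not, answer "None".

Rockets

Rockets has 5 wins out of 5 opponents — a perfect record.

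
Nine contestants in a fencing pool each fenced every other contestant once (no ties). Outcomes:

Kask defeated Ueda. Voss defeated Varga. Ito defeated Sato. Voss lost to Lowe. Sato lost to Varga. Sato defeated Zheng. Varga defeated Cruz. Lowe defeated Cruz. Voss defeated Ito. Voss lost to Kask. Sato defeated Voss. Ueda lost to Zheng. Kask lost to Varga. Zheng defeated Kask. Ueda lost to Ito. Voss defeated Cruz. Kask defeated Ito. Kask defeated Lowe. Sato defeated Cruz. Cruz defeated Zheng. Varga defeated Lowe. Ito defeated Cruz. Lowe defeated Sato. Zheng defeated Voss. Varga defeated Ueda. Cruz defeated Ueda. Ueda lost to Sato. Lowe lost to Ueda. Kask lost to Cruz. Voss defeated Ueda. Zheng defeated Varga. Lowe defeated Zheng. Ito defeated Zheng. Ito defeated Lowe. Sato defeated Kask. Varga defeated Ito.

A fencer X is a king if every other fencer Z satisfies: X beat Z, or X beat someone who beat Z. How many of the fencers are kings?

7

Ito reaches everyone (king).
Sato reaches everyone (king).
Voss reaches everyone (king).
Lowe reaches everyone (king).
Cruz cannot reach Sato in two steps.
Zheng reaches everyone (king).
Varga reaches everyone (king).
Ueda cannot reach Ito, Varga, Kask in two steps.
Kask reaches everyone (king).
Kings: Ito, Sato, Voss, Lowe, Zheng, Varga, Kask — 7.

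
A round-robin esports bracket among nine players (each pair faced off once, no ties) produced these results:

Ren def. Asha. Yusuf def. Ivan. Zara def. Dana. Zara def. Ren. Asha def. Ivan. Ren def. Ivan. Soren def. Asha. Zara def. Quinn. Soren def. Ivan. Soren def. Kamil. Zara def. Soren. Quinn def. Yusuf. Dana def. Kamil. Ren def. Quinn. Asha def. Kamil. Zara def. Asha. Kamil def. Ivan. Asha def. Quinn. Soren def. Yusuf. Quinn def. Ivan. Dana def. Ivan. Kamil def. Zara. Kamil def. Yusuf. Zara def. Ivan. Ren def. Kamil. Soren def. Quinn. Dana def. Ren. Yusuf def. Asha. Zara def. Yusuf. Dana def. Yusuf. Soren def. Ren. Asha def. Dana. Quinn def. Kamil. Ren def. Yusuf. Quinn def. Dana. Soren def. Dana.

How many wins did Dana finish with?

4

Dana's results: beat Ivan, Ren, Kamil, Yusuf; lost to Quinn, Zara, Asha, Soren.
That is 4 wins.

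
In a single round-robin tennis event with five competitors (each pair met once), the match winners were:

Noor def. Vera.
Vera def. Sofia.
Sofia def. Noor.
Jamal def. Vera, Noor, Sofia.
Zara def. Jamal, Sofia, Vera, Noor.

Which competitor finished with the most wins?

Win totals: Jamal 3, Sofia 1, Zara 4, Noor 1, Vera 1.
Zara leads with 4 wins (next highest: 3).

Zara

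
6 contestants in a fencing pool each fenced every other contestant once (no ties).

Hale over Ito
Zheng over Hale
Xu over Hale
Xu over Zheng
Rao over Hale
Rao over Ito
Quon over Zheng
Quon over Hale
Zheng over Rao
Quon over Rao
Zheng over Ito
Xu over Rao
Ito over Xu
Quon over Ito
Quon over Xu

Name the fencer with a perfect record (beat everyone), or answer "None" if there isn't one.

Quon

Quon has 5 wins out of 5 opponents — a perfect record.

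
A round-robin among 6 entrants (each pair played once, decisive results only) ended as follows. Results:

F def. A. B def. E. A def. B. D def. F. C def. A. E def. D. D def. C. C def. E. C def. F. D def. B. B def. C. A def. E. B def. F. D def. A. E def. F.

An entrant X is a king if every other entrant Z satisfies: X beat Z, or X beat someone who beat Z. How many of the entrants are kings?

A reaches everyone (king).
B reaches everyone (king).
C reaches everyone (king).
D reaches everyone (king).
E reaches everyone (king).
F cannot reach C, D in two steps.
Kings: A, B, C, D, E — 5.

5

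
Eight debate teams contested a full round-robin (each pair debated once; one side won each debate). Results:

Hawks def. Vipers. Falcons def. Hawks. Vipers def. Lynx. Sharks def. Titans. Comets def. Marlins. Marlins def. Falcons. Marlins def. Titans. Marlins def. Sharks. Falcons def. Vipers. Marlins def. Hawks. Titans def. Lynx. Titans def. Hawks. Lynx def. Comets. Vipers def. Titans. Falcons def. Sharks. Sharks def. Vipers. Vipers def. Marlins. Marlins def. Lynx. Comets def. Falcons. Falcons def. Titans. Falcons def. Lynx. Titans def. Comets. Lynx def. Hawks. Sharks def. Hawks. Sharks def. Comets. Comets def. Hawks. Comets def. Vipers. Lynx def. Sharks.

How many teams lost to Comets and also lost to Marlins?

Comets beat: Marlins, Vipers, Hawks, Falcons.
Marlins beat: Lynx, Sharks, Titans, Hawks, Falcons.
Both beat: Hawks, Falcons — 2.

2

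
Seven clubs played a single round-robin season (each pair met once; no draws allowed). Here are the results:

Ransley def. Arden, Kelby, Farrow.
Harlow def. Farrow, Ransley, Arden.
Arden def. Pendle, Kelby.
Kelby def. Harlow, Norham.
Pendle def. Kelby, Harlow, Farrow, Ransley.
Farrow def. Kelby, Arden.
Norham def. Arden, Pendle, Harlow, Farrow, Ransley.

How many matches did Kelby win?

2

Kelby's results: beat Norham, Harlow; lost to Pendle, Farrow, Arden, Ransley.
That is 2 wins.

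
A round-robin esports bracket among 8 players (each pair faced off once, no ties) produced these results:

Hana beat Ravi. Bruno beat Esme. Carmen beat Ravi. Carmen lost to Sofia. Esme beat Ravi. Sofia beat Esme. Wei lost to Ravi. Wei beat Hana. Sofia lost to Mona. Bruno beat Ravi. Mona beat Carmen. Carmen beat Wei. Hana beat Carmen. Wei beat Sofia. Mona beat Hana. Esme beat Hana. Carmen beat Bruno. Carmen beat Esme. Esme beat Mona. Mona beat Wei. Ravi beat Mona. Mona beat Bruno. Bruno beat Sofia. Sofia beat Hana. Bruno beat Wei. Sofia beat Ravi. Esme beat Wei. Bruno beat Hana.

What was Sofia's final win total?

4

Sofia's results: beat Esme, Carmen, Ravi, Hana; lost to Bruno, Wei, Mona.
That is 4 wins.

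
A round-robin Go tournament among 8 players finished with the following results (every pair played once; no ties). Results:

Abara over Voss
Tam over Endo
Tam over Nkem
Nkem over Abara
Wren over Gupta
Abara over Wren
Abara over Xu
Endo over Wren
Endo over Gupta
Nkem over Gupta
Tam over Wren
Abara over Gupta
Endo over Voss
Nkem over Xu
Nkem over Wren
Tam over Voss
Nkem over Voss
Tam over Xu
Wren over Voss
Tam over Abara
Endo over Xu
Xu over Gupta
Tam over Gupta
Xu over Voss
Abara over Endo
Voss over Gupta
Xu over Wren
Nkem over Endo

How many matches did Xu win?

Xu's results: beat Gupta, Wren, Voss; lost to Tam, Nkem, Endo, Abara.
That is 3 wins.

3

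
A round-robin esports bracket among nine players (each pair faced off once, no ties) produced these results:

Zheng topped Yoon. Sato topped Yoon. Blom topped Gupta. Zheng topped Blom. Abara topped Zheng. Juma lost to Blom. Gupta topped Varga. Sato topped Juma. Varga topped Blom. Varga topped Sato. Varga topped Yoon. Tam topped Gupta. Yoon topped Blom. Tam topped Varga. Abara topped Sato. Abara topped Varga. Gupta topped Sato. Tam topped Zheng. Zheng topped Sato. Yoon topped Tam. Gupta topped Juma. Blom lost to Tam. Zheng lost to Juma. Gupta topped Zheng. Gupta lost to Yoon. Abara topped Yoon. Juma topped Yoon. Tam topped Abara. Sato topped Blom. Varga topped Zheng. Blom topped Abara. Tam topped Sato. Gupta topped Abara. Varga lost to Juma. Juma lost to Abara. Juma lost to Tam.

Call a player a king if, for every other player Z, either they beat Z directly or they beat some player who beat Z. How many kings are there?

5

Varga reaches everyone (king).
Juma cannot reach Abara in two steps.
Sato reaches everyone (king).
Tam reaches everyone (king).
Abara reaches everyone (king).
Gupta cannot reach Tam in two steps.
Blom cannot reach Tam in two steps.
Zheng cannot reach Varga in two steps.
Yoon reaches everyone (king).
Kings: Varga, Sato, Tam, Abara, Yoon — 5.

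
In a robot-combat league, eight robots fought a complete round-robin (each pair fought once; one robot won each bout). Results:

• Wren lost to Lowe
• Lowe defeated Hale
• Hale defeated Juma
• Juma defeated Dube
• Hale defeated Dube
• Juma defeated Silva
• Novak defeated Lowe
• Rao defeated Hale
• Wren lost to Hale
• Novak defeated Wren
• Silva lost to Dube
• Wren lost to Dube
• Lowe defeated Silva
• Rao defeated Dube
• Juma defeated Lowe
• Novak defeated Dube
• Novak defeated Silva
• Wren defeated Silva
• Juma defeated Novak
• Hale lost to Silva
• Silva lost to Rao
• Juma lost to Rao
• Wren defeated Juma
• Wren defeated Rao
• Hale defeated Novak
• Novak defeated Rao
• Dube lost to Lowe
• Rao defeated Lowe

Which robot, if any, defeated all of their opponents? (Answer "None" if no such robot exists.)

None

Highest win total is Rao with 5 (out of 7 possible).
Rao lost to Wren, Novak, so no robot went undefeated.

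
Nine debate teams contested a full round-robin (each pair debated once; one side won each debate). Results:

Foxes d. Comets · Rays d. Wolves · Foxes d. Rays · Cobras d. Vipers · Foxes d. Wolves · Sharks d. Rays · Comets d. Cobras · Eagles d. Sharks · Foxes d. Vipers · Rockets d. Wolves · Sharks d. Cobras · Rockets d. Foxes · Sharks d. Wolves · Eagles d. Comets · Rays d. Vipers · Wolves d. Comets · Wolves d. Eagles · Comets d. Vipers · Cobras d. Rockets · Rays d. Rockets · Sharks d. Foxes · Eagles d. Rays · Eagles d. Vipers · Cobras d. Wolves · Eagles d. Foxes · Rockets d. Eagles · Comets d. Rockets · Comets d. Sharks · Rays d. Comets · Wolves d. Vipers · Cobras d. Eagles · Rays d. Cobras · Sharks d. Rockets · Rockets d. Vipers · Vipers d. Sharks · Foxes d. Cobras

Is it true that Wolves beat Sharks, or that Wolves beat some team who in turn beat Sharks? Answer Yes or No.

Wolves did not beat Sharks directly.
Wolves beat Comets, Eagles, Vipers. Of those, Comets beat Sharks.

Yes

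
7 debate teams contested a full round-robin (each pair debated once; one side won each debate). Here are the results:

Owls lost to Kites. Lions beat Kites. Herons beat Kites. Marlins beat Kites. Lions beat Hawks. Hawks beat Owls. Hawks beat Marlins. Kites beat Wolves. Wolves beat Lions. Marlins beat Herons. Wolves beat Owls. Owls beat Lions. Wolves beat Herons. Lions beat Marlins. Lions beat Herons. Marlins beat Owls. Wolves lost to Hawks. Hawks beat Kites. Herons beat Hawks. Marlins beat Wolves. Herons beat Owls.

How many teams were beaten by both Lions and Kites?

0

Lions beat: Kites, Herons, Hawks, Marlins.
Kites beat: Wolves, Owls.
No one was beaten by both.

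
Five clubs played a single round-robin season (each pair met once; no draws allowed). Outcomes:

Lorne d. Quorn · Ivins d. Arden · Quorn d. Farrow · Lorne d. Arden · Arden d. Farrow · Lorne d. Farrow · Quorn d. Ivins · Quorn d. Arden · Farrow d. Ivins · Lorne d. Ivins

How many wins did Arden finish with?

Arden's results: beat Farrow; lost to Quorn, Ivins, Lorne.
That is 1 win.

1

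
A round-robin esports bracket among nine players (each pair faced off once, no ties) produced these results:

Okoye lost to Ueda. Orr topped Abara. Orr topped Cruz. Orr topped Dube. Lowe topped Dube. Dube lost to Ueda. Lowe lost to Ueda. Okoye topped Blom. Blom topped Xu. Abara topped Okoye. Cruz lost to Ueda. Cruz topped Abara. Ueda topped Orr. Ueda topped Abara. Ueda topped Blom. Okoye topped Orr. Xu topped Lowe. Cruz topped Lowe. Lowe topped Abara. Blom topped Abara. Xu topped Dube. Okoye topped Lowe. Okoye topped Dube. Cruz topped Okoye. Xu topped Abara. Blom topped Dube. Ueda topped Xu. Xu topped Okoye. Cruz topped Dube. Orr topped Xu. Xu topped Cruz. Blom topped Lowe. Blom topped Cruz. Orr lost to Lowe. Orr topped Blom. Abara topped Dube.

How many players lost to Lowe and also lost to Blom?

2

Lowe beat: Dube, Orr, Abara.
Blom beat: Cruz, Xu, Dube, Lowe, Abara.
Both beat: Dube, Abara — 2.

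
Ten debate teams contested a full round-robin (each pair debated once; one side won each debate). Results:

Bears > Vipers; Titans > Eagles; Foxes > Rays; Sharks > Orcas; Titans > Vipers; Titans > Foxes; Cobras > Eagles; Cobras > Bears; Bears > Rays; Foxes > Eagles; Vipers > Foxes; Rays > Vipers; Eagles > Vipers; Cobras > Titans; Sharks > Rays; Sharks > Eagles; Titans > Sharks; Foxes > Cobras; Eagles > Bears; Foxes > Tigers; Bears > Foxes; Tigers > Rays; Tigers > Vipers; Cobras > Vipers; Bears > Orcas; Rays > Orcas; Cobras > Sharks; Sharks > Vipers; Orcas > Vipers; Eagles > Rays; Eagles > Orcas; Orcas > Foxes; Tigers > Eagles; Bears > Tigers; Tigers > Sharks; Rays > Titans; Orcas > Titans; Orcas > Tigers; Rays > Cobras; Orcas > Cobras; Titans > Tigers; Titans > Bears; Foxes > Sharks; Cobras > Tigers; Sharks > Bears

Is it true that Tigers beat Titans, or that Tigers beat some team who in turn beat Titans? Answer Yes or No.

Tigers did not beat Titans directly.
Tigers beat Rays, Vipers, Eagles, Sharks. Of those, Rays beat Titans.

Yes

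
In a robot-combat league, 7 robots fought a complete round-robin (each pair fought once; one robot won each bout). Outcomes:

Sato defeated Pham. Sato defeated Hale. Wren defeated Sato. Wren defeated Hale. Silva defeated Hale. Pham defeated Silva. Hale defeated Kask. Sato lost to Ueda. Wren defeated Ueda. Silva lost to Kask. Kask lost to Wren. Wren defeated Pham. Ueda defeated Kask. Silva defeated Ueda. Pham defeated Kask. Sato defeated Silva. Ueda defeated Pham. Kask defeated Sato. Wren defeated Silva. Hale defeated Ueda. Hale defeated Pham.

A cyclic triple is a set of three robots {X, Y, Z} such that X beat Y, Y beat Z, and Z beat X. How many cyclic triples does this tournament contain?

8

Win totals: Wren 6, Sato 3, Silva 2, Hale 3, Pham 2, Ueda 3, Kask 2.
A robot with w wins dominates both others in C(w,2) triples; summing gives 15 + 3 + 1 + 3 + 1 + 3 + 1 = 27 transitive triples.
Total triples C(7,3) = 35, so cyclic triples = 35 − 27 = 8.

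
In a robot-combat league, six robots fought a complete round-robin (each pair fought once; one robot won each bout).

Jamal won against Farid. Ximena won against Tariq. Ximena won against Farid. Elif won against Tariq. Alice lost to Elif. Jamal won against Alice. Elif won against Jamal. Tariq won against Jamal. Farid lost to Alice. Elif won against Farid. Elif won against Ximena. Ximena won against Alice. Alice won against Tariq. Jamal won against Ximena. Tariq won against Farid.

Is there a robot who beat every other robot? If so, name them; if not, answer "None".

Elif has 5 wins out of 5 opponents — a perfect record.

Elif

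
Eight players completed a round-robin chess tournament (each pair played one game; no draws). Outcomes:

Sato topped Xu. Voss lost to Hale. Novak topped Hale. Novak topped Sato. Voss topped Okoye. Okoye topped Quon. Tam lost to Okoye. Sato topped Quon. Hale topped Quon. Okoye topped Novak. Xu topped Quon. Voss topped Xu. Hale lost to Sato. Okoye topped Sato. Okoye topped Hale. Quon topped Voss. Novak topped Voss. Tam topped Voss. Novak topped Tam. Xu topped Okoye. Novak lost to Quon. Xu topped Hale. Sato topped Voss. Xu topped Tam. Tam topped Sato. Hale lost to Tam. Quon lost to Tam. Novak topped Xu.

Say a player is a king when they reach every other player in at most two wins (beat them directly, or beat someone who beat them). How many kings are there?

Tam reaches everyone (king).
Quon reaches everyone (king).
Xu reaches everyone (king).
Novak reaches everyone (king).
Sato reaches everyone (king).
Hale cannot reach Tam, Sato in two steps.
Voss reaches everyone (king).
Okoye reaches everyone (king).
Kings: Tam, Quon, Xu, Novak, Sato, Voss, Okoye — 7.

7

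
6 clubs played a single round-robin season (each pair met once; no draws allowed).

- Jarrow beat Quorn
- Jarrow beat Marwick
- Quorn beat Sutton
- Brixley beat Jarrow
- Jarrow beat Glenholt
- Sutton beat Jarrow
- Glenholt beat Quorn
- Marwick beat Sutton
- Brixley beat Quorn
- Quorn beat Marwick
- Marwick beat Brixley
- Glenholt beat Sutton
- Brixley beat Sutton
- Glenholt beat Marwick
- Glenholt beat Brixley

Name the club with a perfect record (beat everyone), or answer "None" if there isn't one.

Highest win total is Glenholt with 4 (out of 5 possible).
Glenholt lost to Jarrow, so no club went undefeated.

None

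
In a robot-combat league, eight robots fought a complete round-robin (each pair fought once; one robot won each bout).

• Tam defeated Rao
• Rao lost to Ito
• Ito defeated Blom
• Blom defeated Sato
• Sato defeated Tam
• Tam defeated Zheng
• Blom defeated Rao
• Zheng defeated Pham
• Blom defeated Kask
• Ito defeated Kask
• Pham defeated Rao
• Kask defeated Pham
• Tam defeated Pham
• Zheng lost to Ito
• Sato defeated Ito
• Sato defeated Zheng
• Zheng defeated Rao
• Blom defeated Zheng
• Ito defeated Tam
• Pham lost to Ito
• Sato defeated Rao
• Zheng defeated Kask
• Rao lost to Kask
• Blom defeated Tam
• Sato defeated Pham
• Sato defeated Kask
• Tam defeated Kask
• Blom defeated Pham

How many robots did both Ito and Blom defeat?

Ito beat: Pham, Blom, Kask, Rao, Zheng, Tam.
Blom beat: Pham, Kask, Rao, Zheng, Tam, Sato.
Both beat: Pham, Kask, Rao, Zheng, Tam — 5.

5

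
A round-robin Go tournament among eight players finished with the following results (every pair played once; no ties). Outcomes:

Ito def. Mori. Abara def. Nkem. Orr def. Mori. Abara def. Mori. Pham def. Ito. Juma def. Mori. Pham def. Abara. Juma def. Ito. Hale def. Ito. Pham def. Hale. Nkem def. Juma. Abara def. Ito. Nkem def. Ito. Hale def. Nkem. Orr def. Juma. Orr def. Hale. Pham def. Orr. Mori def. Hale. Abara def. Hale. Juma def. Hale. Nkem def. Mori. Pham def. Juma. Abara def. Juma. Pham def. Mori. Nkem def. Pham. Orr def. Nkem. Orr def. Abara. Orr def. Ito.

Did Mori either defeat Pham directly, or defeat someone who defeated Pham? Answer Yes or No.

No

Mori did not beat Pham directly.
Mori beat Hale, but each of them lost to Pham. No two-step path.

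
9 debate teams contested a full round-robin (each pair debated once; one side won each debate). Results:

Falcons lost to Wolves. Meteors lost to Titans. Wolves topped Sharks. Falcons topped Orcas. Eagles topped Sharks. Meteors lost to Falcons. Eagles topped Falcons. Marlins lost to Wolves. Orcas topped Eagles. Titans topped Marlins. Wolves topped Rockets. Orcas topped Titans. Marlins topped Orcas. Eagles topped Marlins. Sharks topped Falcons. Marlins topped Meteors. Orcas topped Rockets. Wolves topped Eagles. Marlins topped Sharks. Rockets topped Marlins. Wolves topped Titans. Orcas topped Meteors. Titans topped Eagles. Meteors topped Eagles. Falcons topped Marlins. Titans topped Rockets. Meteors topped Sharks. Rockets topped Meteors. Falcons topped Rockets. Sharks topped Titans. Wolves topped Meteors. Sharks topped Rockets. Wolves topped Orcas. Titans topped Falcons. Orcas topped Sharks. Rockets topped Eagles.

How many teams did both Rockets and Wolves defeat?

3

Rockets beat: Eagles, Meteors, Marlins.
Wolves beat: Rockets, Falcons, Eagles, Meteors, Marlins, Sharks, Titans, Orcas.
Both beat: Eagles, Meteors, Marlins — 3.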